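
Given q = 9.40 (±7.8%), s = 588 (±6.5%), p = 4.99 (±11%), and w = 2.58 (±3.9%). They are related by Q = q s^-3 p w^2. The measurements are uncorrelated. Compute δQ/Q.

0.250

Products/powers → add relative errors in quadrature, weighted by exponent:
  (1·δq/q)² = (1×0.0780)² = 0.00608;  (-3·δs/s)² = (-3×0.0650)² = 0.0380;  (1·δp/p)² = (1×0.110)² = 0.0121;  (2·δw/w)² = (2×0.0390)² = 0.00608
δQ/Q = √(0.0623) = 0.250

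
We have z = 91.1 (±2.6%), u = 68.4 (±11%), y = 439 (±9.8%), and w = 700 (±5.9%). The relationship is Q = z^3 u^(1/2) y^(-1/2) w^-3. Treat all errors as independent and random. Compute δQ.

Q is a product of powers, so relative uncertainties combine in quadrature:
  (3·δz/z)² = (3×0.0260)² = 0.00608;  (½·δu/u)² = (0.5×0.110)² = 0.00302;  (−½·δy/y)² = (-0.5×0.0980)² = 0.00240;  (-3·δw/w)² = (-3×0.0590)² = 0.0313
δQ/Q = √(0.0428) = 0.207
Q = 0.000870, so δQ = 0.207 × 0.000870 = 0.000180.

0.000180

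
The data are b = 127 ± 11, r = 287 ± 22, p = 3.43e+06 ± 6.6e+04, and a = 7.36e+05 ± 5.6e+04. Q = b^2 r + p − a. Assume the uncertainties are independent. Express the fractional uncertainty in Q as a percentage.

12.0%

Let w = b^2·r = 4.63e+06. δw/w = √((2·δb/b)² + (1·δr/r)²) = √(0.0300 + 0.00588) = 0.189, so δw = 8.77e+05.
Q = w + p − a: δQ = √(δw² + δp² + δa²) = √(7.69e+11 + 4.36e+09 + 3.14e+09) = 8.81e+05
Q = 7.32e+06, so δQ/Q = 8.81e+05/7.32e+06 = 0.120.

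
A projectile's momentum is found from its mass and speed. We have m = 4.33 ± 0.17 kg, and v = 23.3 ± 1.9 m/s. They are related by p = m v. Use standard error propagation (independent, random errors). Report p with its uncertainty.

101 ± 9.13 kg·m/s

p is a product of powers, so relative uncertainties combine in quadrature:
  (1·δm/m)² = (1×0.0393)² = 0.00154;  (1·δv/v)² = (1×0.0815)² = 0.00665
δp/p = √(0.00819) = 0.0905
p = 101 kg·m/s, so δp = 0.0905 × 101 = 9.13 kg·m/s.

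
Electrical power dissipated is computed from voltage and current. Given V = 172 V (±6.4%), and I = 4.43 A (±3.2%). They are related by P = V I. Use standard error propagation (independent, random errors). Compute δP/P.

Relative error in a monomial: (δP/P)² = Σ (nᵢ · δxᵢ/xᵢ)².
  (1·δV/V)² = (1×0.0640)² = 0.00410;  (1·δI/I)² = (1×0.0320)² = 0.00102
δP/P = √(0.00512) = 0.0716

0.0716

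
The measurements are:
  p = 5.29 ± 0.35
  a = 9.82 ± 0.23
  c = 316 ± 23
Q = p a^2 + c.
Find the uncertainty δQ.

47.3

Let w = p·a^2 = 510. δw/w = √((1·δp/p)² + (2·δa/a)²) = √(0.00438 + 0.00219) = 0.0811, so δw = 41.4.
Q = w + c: δQ = √(δw² + δc²) = √(1710 + 529) = 47.3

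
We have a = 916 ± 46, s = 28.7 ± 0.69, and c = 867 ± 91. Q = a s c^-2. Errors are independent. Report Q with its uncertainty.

Products/powers → add relative errors in quadrature, weighted by exponent:
  (1·δa/a)² = (1×0.0502)² = 0.00252;  (1·δs/s)² = (1×0.0240)² = 0.000578;  (-2·δc/c)² = (-2×0.105)² = 0.0441
δQ/Q = √(0.0472) = 0.217
Q = 0.0350, so δQ = 0.217 × 0.0350 = 0.00760.

0.0350 ± 0.00760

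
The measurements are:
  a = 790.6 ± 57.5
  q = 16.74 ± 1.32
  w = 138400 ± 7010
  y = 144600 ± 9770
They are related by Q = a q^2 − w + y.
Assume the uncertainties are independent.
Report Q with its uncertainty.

Let p = a·q^2 = 221500. δp/p = √((1·δa/a)² + (2·δq/q)²) = √(0.00529 + 0.0249) = 0.174, so δp = 38500.
Q = p − w + y: δQ = √(δp² + δw² + δy²) = √(1.48e+09 + 4.91e+07 + 9.55e+07) = 40300
Q = 227700.

227700 ± 40300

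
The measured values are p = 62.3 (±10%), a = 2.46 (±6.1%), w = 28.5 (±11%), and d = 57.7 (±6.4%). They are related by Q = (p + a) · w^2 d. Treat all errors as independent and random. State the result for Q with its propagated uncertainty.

(3.04 ± 0.754) × 10^6

Let u = p + a = 64.8. δu = √(δp² + δa²) = √(38.8 + 0.0225) = 6.23, so δu/u = 0.0962.
Q is then a monomial in u, w, d:
δQ/Q = √((δu/u)² + (2·δw/w)² + (1·δd/d)²) = √(0.00926 + 0.0484 + 0.00410) = 0.249
Q = 3.04e+06, so δQ = 0.249 × 3.04e+06 = 7.54e+05.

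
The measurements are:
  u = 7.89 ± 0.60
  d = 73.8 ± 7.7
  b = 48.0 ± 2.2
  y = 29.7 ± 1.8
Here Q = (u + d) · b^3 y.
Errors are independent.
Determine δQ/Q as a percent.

17.8%

Let w = u + d = 81.7. δw = √(δu² + δd²) = √(0.360 + 59.3) = 7.72, so δw/w = 0.0945.
Q is then a monomial in w, b, y:
δQ/Q = √((δw/w)² + (3·δb/b)² + (1·δy/y)²) = √(0.00894 + 0.0189 + 0.00367) = 0.178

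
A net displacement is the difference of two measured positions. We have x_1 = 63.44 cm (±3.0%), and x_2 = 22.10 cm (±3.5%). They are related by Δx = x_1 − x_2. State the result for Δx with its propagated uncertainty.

For a sum/difference, combine absolute errors in quadrature:
  (δx_1)² = 3.62;  (δx_2)² = 0.598
δΔx = √(4.22) = 2.05 cm
Δx = 41.34 cm.

41.34 ± 2.05 cm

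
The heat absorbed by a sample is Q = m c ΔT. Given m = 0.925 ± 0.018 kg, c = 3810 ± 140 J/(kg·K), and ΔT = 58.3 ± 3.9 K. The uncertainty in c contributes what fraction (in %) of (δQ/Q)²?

(δQ/Q)² = (1·δm/m)² + (1·δc/c)² + (1·δΔT/ΔT)²
  m term: (1×0.0195)² = 0.000379
  c term: (1×0.0367)² = 0.00135
  ΔT term: (1×0.0669)² = 0.00447
Total = 0.00620. Share from c = 0.00135/0.00620 = 0.218.

21.8%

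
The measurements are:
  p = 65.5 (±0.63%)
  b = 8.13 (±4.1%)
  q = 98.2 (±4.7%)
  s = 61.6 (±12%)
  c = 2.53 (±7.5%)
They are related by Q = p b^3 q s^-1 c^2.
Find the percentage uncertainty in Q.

Q is a product of powers, so relative uncertainties combine in quadrature:
  (1·δp/p)² = (1×0.00630)² = 3.97e-05;  (3·δb/b)² = (3×0.0410)² = 0.0151;  (1·δq/q)² = (1×0.0470)² = 0.00221;  (-1·δs/s)² = (-1×0.120)² = 0.0144;  (2·δc/c)² = (2×0.0750)² = 0.0225
δQ/Q = √(0.0543) = 0.233

23.3%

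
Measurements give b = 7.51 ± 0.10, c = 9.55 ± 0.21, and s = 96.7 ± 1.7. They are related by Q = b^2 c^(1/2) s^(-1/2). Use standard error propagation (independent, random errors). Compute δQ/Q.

Q is a product of powers, so relative uncertainties combine in quadrature:
  (2·δb/b)² = (2×0.0133)² = 0.000709;  (½·δc/c)² = (0.5×0.0220)² = 0.000121;  (−½·δs/s)² = (-0.5×0.0176)² = 7.73e-05
δQ/Q = √(0.000907) = 0.0301

0.0301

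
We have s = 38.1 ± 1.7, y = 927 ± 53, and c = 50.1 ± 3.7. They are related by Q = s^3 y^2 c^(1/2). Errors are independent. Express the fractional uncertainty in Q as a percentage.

For a monomial Q ∝ s^3, y^2, c^(1/2), fractional errors add in quadrature:
  (3·δs/s)² = (3×0.0446)² = 0.0179;  (2·δy/y)² = (2×0.0572)² = 0.0131;  (½·δc/c)² = (0.5×0.0739)² = 0.00136
δQ/Q = √(0.0324) = 0.180

18.0%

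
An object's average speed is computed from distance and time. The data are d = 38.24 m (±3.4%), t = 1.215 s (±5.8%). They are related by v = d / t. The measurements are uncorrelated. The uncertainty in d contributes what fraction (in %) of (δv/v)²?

(δv/v)² = (1·δd/d)² + (-1·δt/t)²
  d term: (1×0.0340)² = 0.00116
  t term: (-1×0.0580)² = 0.00336
Total = 0.00452. Share from d = 0.00116/0.00452 = 0.256.

25.6%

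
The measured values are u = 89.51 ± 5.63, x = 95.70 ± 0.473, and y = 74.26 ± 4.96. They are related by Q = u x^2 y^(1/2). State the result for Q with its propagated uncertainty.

Each factor contributes (exponent × relative error)² to (δQ/Q)²:
  (1·δu/u)² = (1×0.0629)² = 0.00396;  (2·δx/x)² = (2×0.00494)² = 9.77e-05;  (½·δy/y)² = (0.5×0.0668)² = 0.00112
δQ/Q = √(0.00517) = 0.0719
Q = 7.064e+06, so δQ = 0.0719 × 7.064e+06 = 5.08e+05.

(7.064 ± 0.508) × 10^6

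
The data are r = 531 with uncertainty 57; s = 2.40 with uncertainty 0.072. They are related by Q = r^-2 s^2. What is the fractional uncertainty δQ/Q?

For a monomial Q ∝ r^-2, s^2, fractional errors add in quadrature:
  (-2·δr/r)² = (-2×0.107)² = 0.0461;  (2·δs/s)² = (2×0.0300)² = 0.00360
δQ/Q = √(0.0497) = 0.223

0.223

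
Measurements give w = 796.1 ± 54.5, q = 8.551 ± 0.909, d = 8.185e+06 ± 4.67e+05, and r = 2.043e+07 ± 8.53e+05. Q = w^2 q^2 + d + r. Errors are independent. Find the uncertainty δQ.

Let p = w^2·q^2 = 4.634e+07. δp/p = √((2·δw/w)² + (2·δq/q)²) = √(0.0187 + 0.0452) = 0.253, so δp = 1.17e+07.
Q = p + d + r: δQ = √(δp² + δd² + δr²) = √(1.37e+14 + 2.18e+11 + 7.28e+11) = 1.18e+07

1.18e+07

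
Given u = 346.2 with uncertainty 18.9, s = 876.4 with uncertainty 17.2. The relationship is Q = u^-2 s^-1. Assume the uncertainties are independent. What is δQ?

1.06e-09

Q is a product of powers, so relative uncertainties combine in quadrature:
  (-2·δu/u)² = (-2×0.0546)² = 0.0119;  (-1·δs/s)² = (-1×0.0196)² = 0.000385
δQ/Q = √(0.0123) = 0.111
Q = 9.52e-09, so δQ = 0.111 × 9.52e-09 = 1.06e-09.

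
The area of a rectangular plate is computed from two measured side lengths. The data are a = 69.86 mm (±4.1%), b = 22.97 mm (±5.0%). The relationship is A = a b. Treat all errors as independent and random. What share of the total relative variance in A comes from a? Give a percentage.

40.2%

(δA/A)² = (1·δa/a)² + (1·δb/b)²
  a term: (1×0.0410)² = 0.00168
  b term: (1×0.0500)² = 0.00250
Total = 0.00418. Share from a = 0.00168/0.00418 = 0.402.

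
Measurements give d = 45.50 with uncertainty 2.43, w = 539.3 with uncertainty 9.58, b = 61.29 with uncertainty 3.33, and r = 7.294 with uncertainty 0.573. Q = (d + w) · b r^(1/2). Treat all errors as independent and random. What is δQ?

Let u = d + w = 584.8. δu = √(δd² + δw²) = √(5.90 + 91.8) = 9.88, so δu/u = 0.0169.
Q is then a monomial in u, b, r:
δQ/Q = √((δu/u)² + (1·δb/b)² + (½·δr/r)²) = √(0.000286 + 0.00295 + 0.00154) = 0.0691
Q = 96800, so δQ = 0.0691 × 96800 = 6690.

6690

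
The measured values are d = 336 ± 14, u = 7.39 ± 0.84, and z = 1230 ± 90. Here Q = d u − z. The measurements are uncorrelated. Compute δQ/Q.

0.250

Let p = d·u = 2480. δp/p = √((1·δd/d)² + (1·δu/u)²) = √(0.00174 + 0.0129) = 0.121, so δp = 301.
Q = p − z: δQ = √(δp² + δz²) = √(90400 + 8100) = 314
Q = 1250, so δQ/Q = 314/1250 = 0.250.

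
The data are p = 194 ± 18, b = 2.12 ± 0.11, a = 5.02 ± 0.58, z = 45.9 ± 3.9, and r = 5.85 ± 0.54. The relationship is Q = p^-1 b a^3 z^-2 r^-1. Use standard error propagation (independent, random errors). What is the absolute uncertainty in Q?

4.61e-05

Relative error in a monomial: (δQ/Q)² = Σ (nᵢ · δxᵢ/xᵢ)².
  (-1·δp/p)² = (-1×0.0928)² = 0.00861;  (1·δb/b)² = (1×0.0519)² = 0.00269;  (3·δa/a)² = (3×0.116)² = 0.120;  (-2·δz/z)² = (-2×0.0850)² = 0.0289;  (-1·δr/r)² = (-1×0.0923)² = 0.00852
δQ/Q = √(0.169) = 0.411
Q = 0.000112, so δQ = 0.411 × 0.000112 = 4.61e-05.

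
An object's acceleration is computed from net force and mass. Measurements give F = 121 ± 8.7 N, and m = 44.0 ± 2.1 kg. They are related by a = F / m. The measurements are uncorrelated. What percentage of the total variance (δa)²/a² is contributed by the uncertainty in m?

(δa/a)² = (1·δF/F)² + (-1·δm/m)²
  F term: (1×0.0719)² = 0.00517
  m term: (-1×0.0477)² = 0.00228
Total = 0.00745. Share from m = 0.00228/0.00745 = 0.306.

30.6%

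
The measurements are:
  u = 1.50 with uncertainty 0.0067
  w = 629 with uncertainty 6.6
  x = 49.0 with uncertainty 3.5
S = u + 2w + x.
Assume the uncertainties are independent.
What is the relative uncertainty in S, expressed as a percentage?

1.04%

For a sum/difference, combine absolute errors in quadrature:
  (δu)² = 4.49e-05;  (2·δw)² = 174;  (δx)² = 12.2
δS = √(186) = 13.7
S = 1310, so δS/S = 13.7/1310 = 0.0104.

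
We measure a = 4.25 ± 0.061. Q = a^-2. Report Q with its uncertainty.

0.0554 ± 0.00159

Q ∝ a^-2, so δQ/Q = |-2| · δa/a = 2 × 0.0144 = 0.0287.
Q = 0.0554, so δQ = 0.0287 × 0.0554 = 0.00159.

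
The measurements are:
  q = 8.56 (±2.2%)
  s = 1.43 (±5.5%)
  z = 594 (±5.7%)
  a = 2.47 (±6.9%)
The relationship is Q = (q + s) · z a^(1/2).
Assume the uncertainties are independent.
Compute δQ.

650

Let u = q + s = 9.99. δu = √(δq² + δs²) = √(0.0355 + 0.00619) = 0.204, so δu/u = 0.0204.
Q is then a monomial in u, z, a:
δQ/Q = √((δu/u)² + (1·δz/z)² + (½·δa/a)²) = √(0.000417 + 0.00325 + 0.00119) = 0.0697
Q = 9330, so δQ = 0.0697 × 9330 = 650.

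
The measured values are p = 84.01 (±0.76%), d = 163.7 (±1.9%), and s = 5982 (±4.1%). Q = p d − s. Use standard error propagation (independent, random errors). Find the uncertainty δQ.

373

Let w = p·d = 13750. δw/w = √((1·δp/p)² + (1·δd/d)²) = √(5.78e-05 + 0.000361) = 0.0205, so δw = 281.
Q = w − s: δQ = √(δw² + δs²) = √(79200 + 60200) = 373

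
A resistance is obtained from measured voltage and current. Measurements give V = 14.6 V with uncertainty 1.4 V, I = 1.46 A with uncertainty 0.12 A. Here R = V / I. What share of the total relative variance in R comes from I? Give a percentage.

(δR/R)² = (1·δV/V)² + (-1·δI/I)²
  V term: (1×0.0959)² = 0.00919
  I term: (-1×0.0822)² = 0.00676
Total = 0.0160. Share from I = 0.00676/0.0160 = 0.424.

42.4%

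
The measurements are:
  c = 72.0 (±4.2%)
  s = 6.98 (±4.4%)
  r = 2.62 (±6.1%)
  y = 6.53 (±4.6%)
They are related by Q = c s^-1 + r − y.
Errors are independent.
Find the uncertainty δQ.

0.714

Let p = c·s^-1 = 10.3. δp/p = √((1·δc/c)² + (-1·δs/s)²) = √(0.00176 + 0.00194) = 0.0608, so δp = 0.627.
Q = p + r − y: δQ = √(δp² + δr² + δy²) = √(0.394 + 0.0255 + 0.0902) = 0.714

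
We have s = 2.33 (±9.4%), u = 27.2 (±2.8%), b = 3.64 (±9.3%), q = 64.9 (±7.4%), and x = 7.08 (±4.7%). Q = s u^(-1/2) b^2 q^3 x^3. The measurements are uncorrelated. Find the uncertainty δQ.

Since Q is a product/quotient, work with relative uncertainties:
  (1·δs/s)² = (1×0.0940)² = 0.00884;  (−½·δu/u)² = (-0.5×0.0280)² = 0.000196;  (2·δb/b)² = (2×0.0930)² = 0.0346;  (3·δq/q)² = (3×0.0740)² = 0.0493;  (3·δx/x)² = (3×0.0470)² = 0.0199
δQ/Q = √(0.113) = 0.336
Q = 5.74e+08, so δQ = 0.336 × 5.74e+08 = 1.93e+08.

1.93e+08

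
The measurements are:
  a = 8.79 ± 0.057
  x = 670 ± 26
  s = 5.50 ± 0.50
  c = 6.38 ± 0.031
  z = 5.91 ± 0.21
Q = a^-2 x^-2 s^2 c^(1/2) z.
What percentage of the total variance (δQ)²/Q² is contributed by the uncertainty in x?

14.9%

(δQ/Q)² = (-2·δa/a)² + (-2·δx/x)² + (2·δs/s)² + (½·δc/c)² + (1·δz/z)²
  a term: (-2×0.00648)² = 0.000168
  x term: (-2×0.0388)² = 0.00602
  s term: (2×0.0909)² = 0.0331
  c term: (0.5×0.00486)² = 5.9e-06
  z term: (1×0.0355)² = 0.00126
Total = 0.0405. Share from x = 0.00602/0.0405 = 0.149.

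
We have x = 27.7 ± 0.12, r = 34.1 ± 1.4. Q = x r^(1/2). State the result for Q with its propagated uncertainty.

162 ± 3.39

Products/powers → add relative errors in quadrature, weighted by exponent:
  (1·δx/x)² = (1×0.00433)² = 1.88e-05;  (½·δr/r)² = (0.5×0.0411)² = 0.000421
δQ/Q = √(0.000440) = 0.0210
Q = 162, so δQ = 0.0210 × 162 = 3.39.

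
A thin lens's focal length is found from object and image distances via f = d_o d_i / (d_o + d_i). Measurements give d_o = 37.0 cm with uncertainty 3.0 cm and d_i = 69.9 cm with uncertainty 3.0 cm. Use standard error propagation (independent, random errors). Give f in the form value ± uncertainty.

∂f/∂d_o = (d_i/(d_o+d_i))² = 0.428;  ∂f/∂d_i = (d_o/(d_o+d_i))² = 0.120
δf = √((∂f/∂d_o · δd_o)² + (∂f/∂d_i · δd_i)²) = √(1.65 + 0.129) = 1.33 cm
f = 24.2 cm.

24.2 ± 1.33 cm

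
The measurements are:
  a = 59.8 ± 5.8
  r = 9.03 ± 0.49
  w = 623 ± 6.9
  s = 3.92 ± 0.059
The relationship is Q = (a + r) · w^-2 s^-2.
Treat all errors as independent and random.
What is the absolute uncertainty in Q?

Let u = a + r = 68.8. δu = √(δa² + δr²) = √(33.6 + 0.240) = 5.82, so δu/u = 0.0846.
Q is then a monomial in u, w, s:
δQ/Q = √((δu/u)² + (-2·δw/w)² + (-2·δs/s)²) = √(0.00715 + 0.000491 + 0.000906) = 0.0925
Q = 1.15e-05, so δQ = 0.0925 × 1.15e-05 = 1.07e-06.

1.07e-06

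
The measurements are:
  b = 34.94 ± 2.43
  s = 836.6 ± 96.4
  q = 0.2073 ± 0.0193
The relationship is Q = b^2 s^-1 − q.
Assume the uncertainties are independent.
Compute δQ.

0.264

Let p = b^2·s^-1 = 1.459. δp/p = √((2·δb/b)² + (-1·δs/s)²) = √(0.0193 + 0.0133) = 0.181, so δp = 0.264.
Q = p − q: δQ = √(δp² + δq²) = √(0.0695 + 0.000372) = 0.264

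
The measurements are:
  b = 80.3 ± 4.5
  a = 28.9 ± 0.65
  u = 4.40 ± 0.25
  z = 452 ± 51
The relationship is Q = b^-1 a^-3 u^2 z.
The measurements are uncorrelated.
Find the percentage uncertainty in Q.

18.3%

Each factor contributes (exponent × relative error)² to (δQ/Q)²:
  (-1·δb/b)² = (-1×0.0560)² = 0.00314;  (-3·δa/a)² = (-3×0.0225)² = 0.00455;  (2·δu/u)² = (2×0.0568)² = 0.0129;  (1·δz/z)² = (1×0.113)² = 0.0127
δQ/Q = √(0.0333) = 0.183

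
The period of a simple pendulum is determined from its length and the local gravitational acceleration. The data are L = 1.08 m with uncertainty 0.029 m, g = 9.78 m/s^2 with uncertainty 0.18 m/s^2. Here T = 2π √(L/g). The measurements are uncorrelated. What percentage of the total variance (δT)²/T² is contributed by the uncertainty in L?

(δT/T)² = (½·δL/L)² + (−½·δg/g)²
  L term: (0.5×0.0269)² = 0.000180
  g term: (-0.5×0.0184)² = 8.47e-05
Total = 0.000265. Share from L = 0.000180/0.000265 = 0.680.

68.0%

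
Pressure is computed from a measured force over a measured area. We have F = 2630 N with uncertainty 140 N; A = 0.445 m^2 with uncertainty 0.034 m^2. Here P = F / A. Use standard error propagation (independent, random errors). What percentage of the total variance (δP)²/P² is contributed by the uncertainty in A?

67.3%

(δP/P)² = (1·δF/F)² + (-1·δA/A)²
  F term: (1×0.0532)² = 0.00283
  A term: (-1×0.0764)² = 0.00584
Total = 0.00867. Share from A = 0.00584/0.00867 = 0.673.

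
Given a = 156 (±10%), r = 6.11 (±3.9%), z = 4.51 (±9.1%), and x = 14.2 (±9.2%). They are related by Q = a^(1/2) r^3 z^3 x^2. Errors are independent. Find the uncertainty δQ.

1.86e+07

Relative error in a monomial: (δQ/Q)² = Σ (nᵢ · δxᵢ/xᵢ)².
  (½·δa/a)² = (0.5×0.100)² = 0.00250;  (3·δr/r)² = (3×0.0390)² = 0.0137;  (3·δz/z)² = (3×0.0910)² = 0.0745;  (2·δx/x)² = (2×0.0920)² = 0.0339
δQ/Q = √(0.125) = 0.353
Q = 5.27e+07, so δQ = 0.353 × 5.27e+07 = 1.86e+07.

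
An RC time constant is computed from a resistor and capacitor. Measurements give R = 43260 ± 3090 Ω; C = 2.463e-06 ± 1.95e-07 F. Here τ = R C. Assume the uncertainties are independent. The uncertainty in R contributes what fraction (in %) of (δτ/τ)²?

(δτ/τ)² = (1·δR/R)² + (1·δC/C)²
  R term: (1×0.0714)² = 0.00510
  C term: (1×0.0792)² = 0.00627
Total = 0.0114. Share from R = 0.00510/0.0114 = 0.449.

44.9%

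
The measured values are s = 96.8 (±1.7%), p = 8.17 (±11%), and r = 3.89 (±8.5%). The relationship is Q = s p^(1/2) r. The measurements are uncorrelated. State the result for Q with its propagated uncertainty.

1080 ± 110

Each factor contributes (exponent × relative error)² to (δQ/Q)²:
  (1·δs/s)² = (1×0.0170)² = 0.000289;  (½·δp/p)² = (0.5×0.110)² = 0.00302;  (1·δr/r)² = (1×0.0850)² = 0.00723
δQ/Q = √(0.0105) = 0.103
Q = 1080, so δQ = 0.103 × 1080 = 110.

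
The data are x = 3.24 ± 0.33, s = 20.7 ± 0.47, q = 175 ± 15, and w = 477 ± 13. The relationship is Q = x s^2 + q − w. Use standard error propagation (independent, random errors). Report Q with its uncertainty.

1090 ± 156

Let p = x·s^2 = 1390. δp/p = √((1·δx/x)² + (2·δs/s)²) = √(0.0104 + 0.00206) = 0.112, so δp = 155.
Q = p + q − w: δQ = √(δp² + δq² + δw²) = √(24000 + 225 + 169) = 156
Q = 1090.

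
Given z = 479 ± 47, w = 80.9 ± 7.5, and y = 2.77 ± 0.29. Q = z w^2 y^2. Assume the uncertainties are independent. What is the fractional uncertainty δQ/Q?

0.296

Products/powers → add relative errors in quadrature, weighted by exponent:
  (1·δz/z)² = (1×0.0981)² = 0.00963;  (2·δw/w)² = (2×0.0927)² = 0.0344;  (2·δy/y)² = (2×0.105)² = 0.0438
δQ/Q = √(0.0878) = 0.296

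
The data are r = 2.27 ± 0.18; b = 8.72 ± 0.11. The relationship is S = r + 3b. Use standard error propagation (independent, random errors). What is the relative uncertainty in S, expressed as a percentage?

For a sum/difference, combine absolute errors in quadrature:
  (δr)² = 0.0324;  (3·δb)² = 0.109
δS = √(0.141) = 0.376
S = 28.4, so δS/S = 0.376/28.4 = 0.0132.

1.32%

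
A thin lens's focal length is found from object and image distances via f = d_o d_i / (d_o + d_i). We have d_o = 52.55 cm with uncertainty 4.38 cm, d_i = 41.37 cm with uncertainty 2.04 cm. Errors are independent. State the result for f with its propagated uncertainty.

23.15 ± 1.06 cm

∂f/∂d_o = (d_i/(d_o+d_i))² = 0.194;  ∂f/∂d_i = (d_o/(d_o+d_i))² = 0.313
δf = √((∂f/∂d_o · δd_o)² + (∂f/∂d_i · δd_i)²) = √(0.722 + 0.408) = 1.06 cm
f = 23.15 cm.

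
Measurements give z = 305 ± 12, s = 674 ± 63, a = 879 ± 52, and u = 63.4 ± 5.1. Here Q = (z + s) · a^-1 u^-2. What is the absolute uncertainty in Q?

5.08e-05

Let w = z + s = 979. δw = √(δz² + δs²) = √(144 + 3970) = 64.1, so δw/w = 0.0655.
Q is then a monomial in w, a, u:
δQ/Q = √((δw/w)² + (-1·δa/a)² + (-2·δu/u)²) = √(0.00429 + 0.00350 + 0.0259) = 0.184
Q = 0.000277, so δQ = 0.184 × 0.000277 = 5.08e-05.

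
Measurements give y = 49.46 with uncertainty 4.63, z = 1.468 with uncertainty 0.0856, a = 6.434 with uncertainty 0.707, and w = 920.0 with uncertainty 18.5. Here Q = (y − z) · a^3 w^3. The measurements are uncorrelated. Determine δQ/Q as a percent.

34.9%

Let u = y − z = 47.99. δu = √(δy² + δz²) = √(21.4 + 0.00733) = 4.63, so δu/u = 0.0965.
Q is then a monomial in u, a, w:
δQ/Q = √((δu/u)² + (3·δa/a)² + (3·δw/w)²) = √(0.00931 + 0.109 + 0.00364) = 0.349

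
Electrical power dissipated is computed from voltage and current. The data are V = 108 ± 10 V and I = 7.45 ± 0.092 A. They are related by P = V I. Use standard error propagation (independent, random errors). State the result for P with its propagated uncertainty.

Products/powers → add relative errors in quadrature, weighted by exponent:
  (1·δV/V)² = (1×0.0926)² = 0.00857;  (1·δI/I)² = (1×0.0123)² = 0.000152
δP/P = √(0.00873) = 0.0934
P = 805 W, so δP = 0.0934 × 805 = 75.2 W.

805 ± 75.2 W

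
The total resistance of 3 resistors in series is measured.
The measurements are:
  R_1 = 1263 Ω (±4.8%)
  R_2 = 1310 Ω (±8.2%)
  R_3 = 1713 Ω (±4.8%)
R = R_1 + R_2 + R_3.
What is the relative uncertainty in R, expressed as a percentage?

For a sum/difference, combine absolute errors in quadrature:
  (δR_1)² = 3680;  (δR_2)² = 11500;  (δR_3)² = 6760
δR = √(22000) = 148 Ω
R = 4286 Ω, so δR/R = 148/4286 = 0.0346.

3.46%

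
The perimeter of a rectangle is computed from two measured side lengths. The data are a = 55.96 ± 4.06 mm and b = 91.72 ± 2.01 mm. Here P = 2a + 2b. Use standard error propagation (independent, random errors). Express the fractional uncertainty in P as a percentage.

Each term contributes (cᵢ δxᵢ)² to (δP)²:
  (2·δa)² = 65.9;  (2·δb)² = 16.2
δP = √(82.1) = 9.06 mm
P = 295.4 mm, so δP/P = 9.06/295.4 = 0.0307.

3.07%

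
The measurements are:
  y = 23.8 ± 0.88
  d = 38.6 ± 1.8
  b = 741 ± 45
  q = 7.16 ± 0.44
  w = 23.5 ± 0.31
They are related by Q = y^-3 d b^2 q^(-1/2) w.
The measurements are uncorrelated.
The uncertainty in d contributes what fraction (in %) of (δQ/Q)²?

(δQ/Q)² = (-3·δy/y)² + (1·δd/d)² + (2·δb/b)² + (−½·δq/q)² + (1·δw/w)²
  y term: (-3×0.0370)² = 0.0123
  d term: (1×0.0466)² = 0.00217
  b term: (2×0.0607)² = 0.0148
  q term: (-0.5×0.0615)² = 0.000944
  w term: (1×0.0132)² = 0.000174
Total = 0.0303. Share from d = 0.00217/0.0303 = 0.0717.

7.17%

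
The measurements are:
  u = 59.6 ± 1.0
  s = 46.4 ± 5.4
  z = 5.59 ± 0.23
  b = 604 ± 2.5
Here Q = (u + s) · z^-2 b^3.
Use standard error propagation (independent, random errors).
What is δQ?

Let w = u + s = 106. δw = √(δu² + δs²) = √(1.00 + 29.2) = 5.49, so δw/w = 0.0518.
Q is then a monomial in w, z, b:
δQ/Q = √((δw/w)² + (-2·δz/z)² + (3·δb/b)²) = √(0.00268 + 0.00677 + 0.000154) = 0.0980
Q = 7.47e+08, so δQ = 0.0980 × 7.47e+08 = 7.33e+07.

7.33e+07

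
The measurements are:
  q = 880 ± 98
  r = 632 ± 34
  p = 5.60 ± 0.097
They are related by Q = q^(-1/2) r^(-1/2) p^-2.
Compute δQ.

Q is a product of powers, so relative uncertainties combine in quadrature:
  (−½·δq/q)² = (-0.5×0.111)² = 0.00310;  (−½·δr/r)² = (-0.5×0.0538)² = 0.000724;  (-2·δp/p)² = (-2×0.0173)² = 0.00120
δQ/Q = √(0.00502) = 0.0709
Q = 4.28e-05, so δQ = 0.0709 × 4.28e-05 = 3.03e-06.

3.03e-06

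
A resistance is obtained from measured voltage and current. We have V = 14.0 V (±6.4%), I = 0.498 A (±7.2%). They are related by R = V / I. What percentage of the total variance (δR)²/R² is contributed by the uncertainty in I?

55.9%

(δR/R)² = (1·δV/V)² + (-1·δI/I)²
  V term: (1×0.0640)² = 0.00410
  I term: (-1×0.0720)² = 0.00518
Total = 0.00928. Share from I = 0.00518/0.00928 = 0.559.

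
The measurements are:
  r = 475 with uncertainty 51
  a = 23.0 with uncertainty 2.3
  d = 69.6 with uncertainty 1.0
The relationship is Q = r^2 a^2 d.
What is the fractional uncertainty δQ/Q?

For a monomial Q ∝ r^2, a^2, d, fractional errors add in quadrature:
  (2·δr/r)² = (2×0.107)² = 0.0461;  (2·δa/a)² = (2×0.100)² = 0.0400;  (1·δd/d)² = (1×0.0144)² = 0.000206
δQ/Q = √(0.0863) = 0.294

0.294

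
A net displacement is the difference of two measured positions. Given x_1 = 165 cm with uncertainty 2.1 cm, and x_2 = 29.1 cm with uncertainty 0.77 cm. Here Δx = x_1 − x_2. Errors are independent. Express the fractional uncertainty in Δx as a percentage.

1.65%

Sums and differences: (δΔx)² = Σ (cᵢ δxᵢ)².
  (δx_1)² = 4.41;  (δx_2)² = 0.593
δΔx = √(5.00) = 2.24 cm
Δx = 136 cm, so δΔx/Δx = 2.24/136 = 0.0165.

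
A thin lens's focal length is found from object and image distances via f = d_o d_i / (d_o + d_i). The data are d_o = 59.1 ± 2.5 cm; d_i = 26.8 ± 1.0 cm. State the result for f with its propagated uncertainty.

18.4 ± 0.532 cm

∂f/∂d_o = (d_i/(d_o+d_i))² = 0.0973;  ∂f/∂d_i = (d_o/(d_o+d_i))² = 0.473
δf = √((∂f/∂d_o · δd_o)² + (∂f/∂d_i · δd_i)²) = √(0.0592 + 0.224) = 0.532 cm
f = 18.4 cm.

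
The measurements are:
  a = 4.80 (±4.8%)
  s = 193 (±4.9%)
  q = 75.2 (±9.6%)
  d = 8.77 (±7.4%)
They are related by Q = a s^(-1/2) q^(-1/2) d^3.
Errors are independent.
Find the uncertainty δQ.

6.27

Each factor contributes (exponent × relative error)² to (δQ/Q)²:
  (1·δa/a)² = (1×0.0480)² = 0.00230;  (−½·δs/s)² = (-0.5×0.0490)² = 0.000600;  (−½·δq/q)² = (-0.5×0.0960)² = 0.00230;  (3·δd/d)² = (3×0.0740)² = 0.0493
δQ/Q = √(0.0545) = 0.233
Q = 26.9, so δQ = 0.233 × 26.9 = 6.27.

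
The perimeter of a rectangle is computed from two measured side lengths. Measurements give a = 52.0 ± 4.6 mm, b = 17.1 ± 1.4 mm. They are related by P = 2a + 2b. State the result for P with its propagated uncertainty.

138 ± 9.62 mm

P is a linear combination, so absolute uncertainties add in quadrature:
  (2·δa)² = 84.6;  (2·δb)² = 7.84
δP = √(92.5) = 9.62 mm
P = 138 mm.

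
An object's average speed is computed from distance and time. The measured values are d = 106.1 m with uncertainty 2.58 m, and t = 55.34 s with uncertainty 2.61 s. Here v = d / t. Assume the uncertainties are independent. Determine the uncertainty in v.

0.102 m/s

Since v is a product/quotient, work with relative uncertainties:
  (1·δd/d)² = (1×0.0243)² = 0.000591;  (-1·δt/t)² = (-1×0.0472)² = 0.00222
δv/v = √(0.00282) = 0.0531
v = 1.917 m/s, so δv = 0.0531 × 1.917 = 0.102 m/s.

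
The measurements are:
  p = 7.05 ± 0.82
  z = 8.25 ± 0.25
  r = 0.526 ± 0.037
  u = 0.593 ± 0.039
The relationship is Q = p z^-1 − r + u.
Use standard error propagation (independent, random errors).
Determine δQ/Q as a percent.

Let w = p·z^-1 = 0.855. δw/w = √((1·δp/p)² + (-1·δz/z)²) = √(0.0135 + 0.000918) = 0.120, so δw = 0.103.
Q = w − r + u: δQ = √(δw² + δr² + δu²) = √(0.0105 + 0.00137 + 0.00152) = 0.116
Q = 0.922, so δQ/Q = 0.116/0.922 = 0.126.

12.6%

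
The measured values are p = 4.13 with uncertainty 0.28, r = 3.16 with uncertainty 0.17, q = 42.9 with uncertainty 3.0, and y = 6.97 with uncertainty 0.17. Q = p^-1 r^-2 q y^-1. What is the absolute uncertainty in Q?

0.0220

Products/powers → add relative errors in quadrature, weighted by exponent:
  (-1·δp/p)² = (-1×0.0678)² = 0.00460;  (-2·δr/r)² = (-2×0.0538)² = 0.0116;  (1·δq/q)² = (1×0.0699)² = 0.00489;  (-1·δy/y)² = (-1×0.0244)² = 0.000595
δQ/Q = √(0.0217) = 0.147
Q = 0.149, so δQ = 0.147 × 0.149 = 0.0220.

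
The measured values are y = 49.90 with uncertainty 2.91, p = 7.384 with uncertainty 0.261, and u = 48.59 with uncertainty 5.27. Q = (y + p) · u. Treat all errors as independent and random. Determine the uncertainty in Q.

Let w = y + p = 57.28. δw = √(δy² + δp²) = √(8.47 + 0.0681) = 2.92, so δw/w = 0.0510.
Q is then a monomial in w, u:
δQ/Q = √((δw/w)² + (1·δu/u)²) = √(0.00260 + 0.0118) = 0.120
Q = 2783, so δQ = 0.120 × 2783 = 334.

334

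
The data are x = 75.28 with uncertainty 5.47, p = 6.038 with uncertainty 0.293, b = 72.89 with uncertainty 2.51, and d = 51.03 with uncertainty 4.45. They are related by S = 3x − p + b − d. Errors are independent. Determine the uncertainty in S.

17.2

For a sum/difference, combine absolute errors in quadrature:
  (3·δx)² = 269;  (δp)² = 0.0858;  (δb)² = 6.30;  (δd)² = 19.8
δS = √(295) = 17.2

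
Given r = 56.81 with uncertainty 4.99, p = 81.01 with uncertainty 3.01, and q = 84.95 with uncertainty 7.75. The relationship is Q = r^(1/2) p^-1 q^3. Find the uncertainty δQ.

Products/powers → add relative errors in quadrature, weighted by exponent:
  (½·δr/r)² = (0.5×0.0878)² = 0.00193;  (-1·δp/p)² = (-1×0.0372)² = 0.00138;  (3·δq/q)² = (3×0.0912)² = 0.0749
δQ/Q = √(0.0782) = 0.280
Q = 57040, so δQ = 0.280 × 57040 = 16000.

16000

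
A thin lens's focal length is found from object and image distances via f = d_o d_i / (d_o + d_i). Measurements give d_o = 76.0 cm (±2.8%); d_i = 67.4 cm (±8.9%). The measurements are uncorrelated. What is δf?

∂f/∂d_o = (d_i/(d_o+d_i))² = 0.221;  ∂f/∂d_i = (d_o/(d_o+d_i))² = 0.281
δf = √((∂f/∂d_o · δd_o)² + (∂f/∂d_i · δd_i)²) = √(0.221 + 2.84) = 1.75 cm

1.75 cm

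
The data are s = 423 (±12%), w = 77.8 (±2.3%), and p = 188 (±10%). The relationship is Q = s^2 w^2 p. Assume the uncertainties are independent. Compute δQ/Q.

0.264

For a monomial Q ∝ s^2, w^2, p, fractional errors add in quadrature:
  (2·δs/s)² = (2×0.120)² = 0.0576;  (2·δw/w)² = (2×0.0230)² = 0.00212;  (1·δp/p)² = (1×0.100)² = 0.0100
δQ/Q = √(0.0697) = 0.264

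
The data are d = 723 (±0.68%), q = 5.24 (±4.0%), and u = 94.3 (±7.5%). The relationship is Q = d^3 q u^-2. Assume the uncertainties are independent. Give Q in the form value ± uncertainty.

(2.23 ± 0.349) × 10^5

Products/powers → add relative errors in quadrature, weighted by exponent:
  (3·δd/d)² = (3×0.00680)² = 0.000416;  (1·δq/q)² = (1×0.0400)² = 0.00160;  (-2·δu/u)² = (-2×0.0750)² = 0.0225
δQ/Q = √(0.0245) = 0.157
Q = 2.23e+05, so δQ = 0.157 × 2.23e+05 = 34900.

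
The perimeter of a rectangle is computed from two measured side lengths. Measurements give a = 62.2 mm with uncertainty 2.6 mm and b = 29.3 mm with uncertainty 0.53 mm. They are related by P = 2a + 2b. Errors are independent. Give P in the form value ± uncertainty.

183 ± 5.31 mm

For a sum/difference, combine absolute errors in quadrature:
  (2·δa)² = 27.0;  (2·δb)² = 1.12
δP = √(28.2) = 5.31 mm
P = 183 mm.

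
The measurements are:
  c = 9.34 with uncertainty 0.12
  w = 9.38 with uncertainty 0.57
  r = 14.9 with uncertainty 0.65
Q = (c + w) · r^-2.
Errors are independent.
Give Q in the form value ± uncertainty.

0.0843 ± 0.00781

Let u = c + w = 18.7. δu = √(δc² + δw²) = √(0.0144 + 0.325) = 0.582, so δu/u = 0.0311.
Q is then a monomial in u, r:
δQ/Q = √((δu/u)² + (-2·δr/r)²) = √(0.000968 + 0.00761) = 0.0926
Q = 0.0843, so δQ = 0.0926 × 0.0843 = 0.00781.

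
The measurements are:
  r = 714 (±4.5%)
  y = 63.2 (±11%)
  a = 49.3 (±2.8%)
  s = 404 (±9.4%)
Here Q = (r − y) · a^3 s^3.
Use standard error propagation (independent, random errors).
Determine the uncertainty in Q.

1.54e+15

Let u = r − y = 651. δu = √(δr² + δy²) = √(1030 + 48.3) = 32.9, so δu/u = 0.0505.
Q is then a monomial in u, a, s:
δQ/Q = √((δu/u)² + (3·δa/a)² + (3·δs/s)²) = √(0.00255 + 0.00706 + 0.0795) = 0.299
Q = 5.14e+15, so δQ = 0.299 × 5.14e+15 = 1.54e+15.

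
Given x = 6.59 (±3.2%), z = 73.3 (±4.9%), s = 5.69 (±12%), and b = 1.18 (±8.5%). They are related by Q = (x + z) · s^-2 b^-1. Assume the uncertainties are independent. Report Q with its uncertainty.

2.09 ± 0.541

Let u = x + z = 79.9. δu = √(δx² + δz²) = √(0.0445 + 12.9) = 3.60, so δu/u = 0.0450.
Q is then a monomial in u, s, b:
δQ/Q = √((δu/u)² + (-2·δs/s)² + (-1·δb/b)²) = √(0.00203 + 0.0576 + 0.00723) = 0.259
Q = 2.09, so δQ = 0.259 × 2.09 = 0.541.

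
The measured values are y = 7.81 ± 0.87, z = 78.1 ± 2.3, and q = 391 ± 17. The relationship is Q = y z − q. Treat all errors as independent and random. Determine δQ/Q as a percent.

33.0%

Let p = y·z = 610. δp/p = √((1·δy/y)² + (1·δz/z)²) = √(0.0124 + 0.000867) = 0.115, so δp = 70.3.
Q = p − q: δQ = √(δp² + δq²) = √(4940 + 289) = 72.3
Q = 219, so δQ/Q = 72.3/219 = 0.330.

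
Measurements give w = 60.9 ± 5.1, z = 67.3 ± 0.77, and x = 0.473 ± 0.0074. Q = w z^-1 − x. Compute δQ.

0.0768

Let p = w·z^-1 = 0.905. δp/p = √((1·δw/w)² + (-1·δz/z)²) = √(0.00701 + 0.000131) = 0.0845, so δp = 0.0765.
Q = p − x: δQ = √(δp² + δx²) = √(0.00585 + 5.48e-05) = 0.0768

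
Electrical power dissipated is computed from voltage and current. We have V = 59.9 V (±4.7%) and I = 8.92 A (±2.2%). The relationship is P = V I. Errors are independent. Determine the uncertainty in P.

Since P is a product/quotient, work with relative uncertainties:
  (1·δV/V)² = (1×0.0470)² = 0.00221;  (1·δI/I)² = (1×0.0220)² = 0.000484
δP/P = √(0.00269) = 0.0519
P = 534 W, so δP = 0.0519 × 534 = 27.7 W.

27.7 W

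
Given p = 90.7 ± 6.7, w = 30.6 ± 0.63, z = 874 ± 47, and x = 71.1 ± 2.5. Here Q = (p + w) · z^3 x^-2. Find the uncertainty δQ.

Let u = p + w = 121. δu = √(δp² + δw²) = √(44.9 + 0.397) = 6.73, so δu/u = 0.0555.
Q is then a monomial in u, z, x:
δQ/Q = √((δu/u)² + (3·δz/z)² + (-2·δx/x)²) = √(0.00308 + 0.0260 + 0.00495) = 0.185
Q = 1.6e+07, so δQ = 0.185 × 1.6e+07 = 2.96e+06.

2.96e+06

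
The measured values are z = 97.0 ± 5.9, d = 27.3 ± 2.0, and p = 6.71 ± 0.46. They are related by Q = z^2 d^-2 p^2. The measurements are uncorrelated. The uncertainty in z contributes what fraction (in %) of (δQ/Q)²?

(δQ/Q)² = (2·δz/z)² + (-2·δd/d)² + (2·δp/p)²
  z term: (2×0.0608)² = 0.0148
  d term: (-2×0.0733)² = 0.0215
  p term: (2×0.0686)² = 0.0188
Total = 0.0551. Share from z = 0.0148/0.0551 = 0.269.

26.9%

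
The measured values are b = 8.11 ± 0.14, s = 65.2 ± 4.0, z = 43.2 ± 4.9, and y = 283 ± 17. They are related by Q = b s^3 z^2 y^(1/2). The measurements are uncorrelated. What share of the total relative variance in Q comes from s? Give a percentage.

39.1%

(δQ/Q)² = (1·δb/b)² + (3·δs/s)² + (2·δz/z)² + (½·δy/y)²
  b term: (1×0.0173)² = 0.000298
  s term: (3×0.0613)² = 0.0339
  z term: (2×0.113)² = 0.0515
  y term: (0.5×0.0601)² = 0.000902
Total = 0.0865. Share from s = 0.0339/0.0865 = 0.391.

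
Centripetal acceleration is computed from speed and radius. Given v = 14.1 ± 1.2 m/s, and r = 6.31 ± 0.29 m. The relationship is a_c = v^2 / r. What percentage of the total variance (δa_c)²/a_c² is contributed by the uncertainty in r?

6.80%

(δa_c/a_c)² = (2·δv/v)² + (-1·δr/r)²
  v term: (2×0.0851)² = 0.0290
  r term: (-1×0.0460)² = 0.00211
Total = 0.0311. Share from r = 0.00211/0.0311 = 0.0680.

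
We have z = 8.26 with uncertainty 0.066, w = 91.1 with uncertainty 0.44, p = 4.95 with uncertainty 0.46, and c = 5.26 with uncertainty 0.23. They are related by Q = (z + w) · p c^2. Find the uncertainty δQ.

Let u = z + w = 99.4. δu = √(δz² + δw²) = √(0.00436 + 0.194) = 0.445, so δu/u = 0.00448.
Q is then a monomial in u, p, c:
δQ/Q = √((δu/u)² + (1·δp/p)² + (2·δc/c)²) = √(2.01e-05 + 0.00864 + 0.00765) = 0.128
Q = 13600, so δQ = 0.128 × 13600 = 1740.

1740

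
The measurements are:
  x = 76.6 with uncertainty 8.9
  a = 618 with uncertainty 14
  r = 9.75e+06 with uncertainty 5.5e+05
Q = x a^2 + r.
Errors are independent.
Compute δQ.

3.69e+06

Let p = x·a^2 = 2.93e+07. δp/p = √((1·δx/x)² + (2·δa/a)²) = √(0.0135 + 0.00205) = 0.125, so δp = 3.65e+06.
Q = p + r: δQ = √(δp² + δr²) = √(1.33e+13 + 3.02e+11) = 3.69e+06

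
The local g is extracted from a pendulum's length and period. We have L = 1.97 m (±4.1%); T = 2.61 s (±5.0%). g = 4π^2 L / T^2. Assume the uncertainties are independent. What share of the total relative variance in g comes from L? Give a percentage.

14.4%

(δg/g)² = (1·δL/L)² + (-2·δT/T)²
  L term: (1×0.0410)² = 0.00168
  T term: (-2×0.0500)² = 0.0100
Total = 0.0117. Share from L = 0.00168/0.0117 = 0.144.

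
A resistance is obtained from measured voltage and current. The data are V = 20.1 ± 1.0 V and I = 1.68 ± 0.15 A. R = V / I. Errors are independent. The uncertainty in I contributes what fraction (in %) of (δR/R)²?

76.3%

(δR/R)² = (1·δV/V)² + (-1·δI/I)²
  V term: (1×0.0498)² = 0.00248
  I term: (-1×0.0893)² = 0.00797
Total = 0.0104. Share from I = 0.00797/0.0104 = 0.763.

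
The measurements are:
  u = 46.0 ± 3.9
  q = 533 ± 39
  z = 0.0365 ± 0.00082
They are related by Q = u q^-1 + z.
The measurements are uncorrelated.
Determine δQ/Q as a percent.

7.90%

Let p = u·q^-1 = 0.0863. δp/p = √((1·δu/u)² + (-1·δq/q)²) = √(0.00719 + 0.00535) = 0.112, so δp = 0.00967.
Q = p + z: δQ = √(δp² + δz²) = √(9.34e-05 + 6.72e-07) = 0.00970
Q = 0.123, so δQ/Q = 0.00970/0.123 = 0.0790.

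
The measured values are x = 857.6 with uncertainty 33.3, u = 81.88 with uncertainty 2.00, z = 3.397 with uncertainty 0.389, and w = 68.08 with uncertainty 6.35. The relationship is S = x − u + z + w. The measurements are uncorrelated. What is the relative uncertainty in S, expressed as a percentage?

Each term contributes (cᵢ δxᵢ)² to (δS)²:
  (δx)² = 1110;  (δu)² = 4.00;  (δz)² = 0.151;  (δw)² = 40.3
δS = √(1150) = 34.0
S = 847.2, so δS/S = 34.0/847.2 = 0.0401.

4.01%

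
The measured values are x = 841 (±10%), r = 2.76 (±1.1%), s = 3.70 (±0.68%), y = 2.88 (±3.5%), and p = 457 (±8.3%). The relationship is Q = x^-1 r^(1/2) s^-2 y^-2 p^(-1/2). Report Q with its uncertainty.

(8.14 ± 1.06) × 10^-7

Relative error in a monomial: (δQ/Q)² = Σ (nᵢ · δxᵢ/xᵢ)².
  (-1·δx/x)² = (-1×0.100)² = 0.0100;  (½·δr/r)² = (0.5×0.0110)² = 3.03e-05;  (-2·δs/s)² = (-2×0.00680)² = 0.000185;  (-2·δy/y)² = (-2×0.0350)² = 0.00490;  (−½·δp/p)² = (-0.5×0.0830)² = 0.00172
δQ/Q = √(0.0168) = 0.130
Q = 8.14e-07, so δQ = 0.130 × 8.14e-07 = 1.06e-07.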